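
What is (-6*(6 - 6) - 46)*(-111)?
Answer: 5106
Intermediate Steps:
(-6*(6 - 6) - 46)*(-111) = (-6*0 - 46)*(-111) = (0 - 46)*(-111) = -46*(-111) = 5106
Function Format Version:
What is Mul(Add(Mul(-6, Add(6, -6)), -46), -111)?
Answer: 5106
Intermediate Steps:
Mul(Add(Mul(-6, Add(6, -6)), -46), -111) = Mul(Add(Mul(-6, 0), -46), -111) = Mul(Add(0, -46), -111) = Mul(-46, -111) = 5106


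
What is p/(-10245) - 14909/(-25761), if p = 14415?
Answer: -14573474/17594763 ≈ -0.82829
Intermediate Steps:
p/(-10245) - 14909/(-25761) = 14415/(-10245) - 14909/(-25761) = 14415*(-1/10245) - 14909*(-1/25761) = -961/683 + 14909/25761 = -14573474/17594763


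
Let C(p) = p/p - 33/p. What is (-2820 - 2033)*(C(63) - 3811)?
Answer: 388341913/21 ≈ 1.8492e+7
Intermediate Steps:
C(p) = 1 - 33/p
(-2820 - 2033)*(C(63) - 3811) = (-2820 - 2033)*((-33 + 63)/63 - 3811) = -4853*((1/63)*30 - 3811) = -4853*(10/21 - 3811) = -4853*(-80021/21) = 388341913/21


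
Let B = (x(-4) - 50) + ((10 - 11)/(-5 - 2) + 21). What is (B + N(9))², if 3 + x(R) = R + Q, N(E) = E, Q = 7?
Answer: 19321/49 ≈ 394.31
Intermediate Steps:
x(R) = 4 + R (x(R) = -3 + (R + 7) = -3 + (7 + R) = 4 + R)
B = -202/7 (B = ((4 - 4) - 50) + ((10 - 11)/(-5 - 2) + 21) = (0 - 50) + (-1/(-7) + 21) = -50 + (-1*(-⅐) + 21) = -50 + (⅐ + 21) = -50 + 148/7 = -202/7 ≈ -28.857)
(B + N(9))² = (-202/7 + 9)² = (-139/7)² = 19321/49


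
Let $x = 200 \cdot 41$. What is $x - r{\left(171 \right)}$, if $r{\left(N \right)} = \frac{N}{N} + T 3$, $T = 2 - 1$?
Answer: $8196$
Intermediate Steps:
$T = 1$ ($T = 2 - 1 = 1$)
$r{\left(N \right)} = 4$ ($r{\left(N \right)} = \frac{N}{N} + 1 \cdot 3 = 1 + 3 = 4$)
$x = 8200$
$x - r{\left(171 \right)} = 8200 - 4 = 8196$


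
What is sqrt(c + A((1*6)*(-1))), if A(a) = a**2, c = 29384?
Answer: 2*sqrt(7355) ≈ 171.52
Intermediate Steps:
sqrt(c + A((1*6)*(-1))) = sqrt(29384 + ((1*6)*(-1))**2) = sqrt(29384 + (6*(-1))**2) = sqrt(29384 + (-6)**2) = sqrt(29384 + 36) = sqrt(29420) = 2*sqrt(7355)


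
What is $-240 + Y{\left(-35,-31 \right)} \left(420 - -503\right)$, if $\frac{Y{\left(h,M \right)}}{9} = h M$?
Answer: $9012855$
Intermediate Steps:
$Y{\left(h,M \right)} = 9 M h$ ($Y{\left(h,M \right)} = 9 h M = 9 M h$)
$-240 + Y{\left(-35,-31 \right)} \left(420 - -503\right) = -240 + 9 \left(-31\right) \left(-35\right) \left(420 - -503\right) = -240 + 9765 \left(420 + 503\right) = -240 + 9765 \cdot 923 = -240 + 9013095 = 9012855$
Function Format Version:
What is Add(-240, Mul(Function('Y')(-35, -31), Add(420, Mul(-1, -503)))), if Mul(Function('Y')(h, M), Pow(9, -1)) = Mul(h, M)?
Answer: 9012855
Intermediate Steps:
Function('Y')(h, M) = Mul(9, M, h) (Function('Y')(h, M) = Mul(9, Mul(h, M)) = Mul(9, Mul(M, h)) = Mul(9, M, h))
Add(-240, Mul(Function('Y')(-35, -31), Add(420, Mul(-1, -503)))) = Add(-240, Mul(Mul(9, -31, -35), Add(420, Mul(-1, -503)))) = Add(-240, Mul(9765, Add(420, 503))) = Add(-240, Mul(9765, 923)) = Add(-240, 9013095) = 9012855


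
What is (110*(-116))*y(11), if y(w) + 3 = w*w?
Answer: -1505680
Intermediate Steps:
y(w) = -3 + w² (y(w) = -3 + w*w = -3 + w²)
(110*(-116))*y(11) = (110*(-116))*(-3 + 11²) = -12760*(-3 + 121) = -12760*118 = -1505680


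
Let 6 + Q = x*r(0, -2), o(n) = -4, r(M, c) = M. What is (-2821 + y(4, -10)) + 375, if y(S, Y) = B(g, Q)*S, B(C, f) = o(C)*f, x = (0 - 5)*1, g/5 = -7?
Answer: -2350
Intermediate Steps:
g = -35 (g = 5*(-7) = -35)
x = -5 (x = -5*1 = -5)
Q = -6 (Q = -6 - 5*0 = -6 + 0 = -6)
B(C, f) = -4*f
y(S, Y) = 24*S (y(S, Y) = (-4*(-6))*S = 24*S)
(-2821 + y(4, -10)) + 375 = (-2821 + 24*4) + 375 = (-2821 + 96) + 375 = -2725 + 375 = -2350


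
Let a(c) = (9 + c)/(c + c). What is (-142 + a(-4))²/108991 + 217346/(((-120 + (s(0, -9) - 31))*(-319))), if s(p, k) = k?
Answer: 49454015967/11125801280 ≈ 4.4450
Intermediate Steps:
a(c) = (9 + c)/(2*c) (a(c) = (9 + c)/((2*c)) = (9 + c)*(1/(2*c)) = (9 + c)/(2*c))
(-142 + a(-4))²/108991 + 217346/(((-120 + (s(0, -9) - 31))*(-319))) = (-142 + (½)*(9 - 4)/(-4))²/108991 + 217346/(((-120 + (-9 - 31))*(-319))) = (-142 + (½)*(-¼)*5)²*(1/108991) + 217346/(((-120 - 40)*(-319))) = (-142 - 5/8)²*(1/108991) + 217346/((-160*(-319))) = (-1141/8)²*(1/108991) + 217346/51040 = (1301881/64)*(1/108991) + 217346*(1/51040) = 1301881/6975424 + 108673/25520 = 49454015967/11125801280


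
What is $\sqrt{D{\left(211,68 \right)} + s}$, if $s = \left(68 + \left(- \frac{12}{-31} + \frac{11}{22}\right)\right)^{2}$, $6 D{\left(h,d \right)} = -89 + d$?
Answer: $\frac{\sqrt{18227987}}{62} \approx 68.862$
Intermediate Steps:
$D{\left(h,d \right)} = - \frac{89}{6} + \frac{d}{6}$ ($D{\left(h,d \right)} = \frac{-89 + d}{6} = - \frac{89}{6} + \frac{d}{6}$)
$s = \frac{18241441}{3844}$ ($s = \left(68 + \left(\left(-12\right) \left(- \frac{1}{31}\right) + 11 \cdot \frac{1}{22}\right)\right)^{2} = \left(68 + \left(\frac{12}{31} + \frac{1}{2}\right)\right)^{2} = \left(68 + \frac{55}{62}\right)^{2} = \left(\frac{4271}{62}\right)^{2} = \frac{18241441}{3844} \approx 4745.4$)
$\sqrt{D{\left(211,68 \right)} + s} = \sqrt{\left(- \frac{89}{6} + \frac{1}{6} \cdot 68\right) + \frac{18241441}{3844}} = \sqrt{\left(- \frac{89}{6} + \frac{34}{3}\right) + \frac{18241441}{3844}} = \sqrt{- \frac{7}{2} + \frac{18241441}{3844}} = \sqrt{\frac{18227987}{3844}} = \frac{\sqrt{18227987}}{62}$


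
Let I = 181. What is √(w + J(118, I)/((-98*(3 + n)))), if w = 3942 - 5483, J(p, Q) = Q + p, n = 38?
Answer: I*√507747034/574 ≈ 39.257*I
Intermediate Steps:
w = -1541
√(w + J(118, I)/((-98*(3 + n)))) = √(-1541 + (181 + 118)/((-98*(3 + 38)))) = √(-1541 + 299/((-98*41))) = √(-1541 + 299/(-4018)) = √(-1541 + 299*(-1/4018)) = √(-1541 - 299/4018) = √(-6192037/4018) = I*√507747034/574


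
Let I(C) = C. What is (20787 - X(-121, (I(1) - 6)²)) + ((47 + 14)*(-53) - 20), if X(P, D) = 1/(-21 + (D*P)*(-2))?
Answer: 105712485/6029 ≈ 17534.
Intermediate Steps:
X(P, D) = 1/(-21 - 2*D*P)
(20787 - X(-121, (I(1) - 6)²)) + ((47 + 14)*(-53) - 20) = (20787 - (-1)/(21 + 2*(1 - 6)²*(-121))) + ((47 + 14)*(-53) - 20) = (20787 - (-1)/(21 + 2*(-5)²*(-121))) + (61*(-53) - 20) = (20787 - (-1)/(21 + 2*25*(-121))) + (-3233 - 20) = (20787 - (-1)/(21 - 6050)) - 3253 = (20787 - (-1)/(-6029)) - 3253 = (20787 - (-1)*(-1)/6029) - 3253 = (20787 - 1*1/6029) - 3253 = (20787 - 1/6029) - 3253 = 125324822/6029 - 3253 = 105712485/6029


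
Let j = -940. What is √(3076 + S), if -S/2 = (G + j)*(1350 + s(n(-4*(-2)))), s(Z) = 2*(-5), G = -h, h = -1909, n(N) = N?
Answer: 2*I*√648461 ≈ 1610.5*I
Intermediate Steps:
G = 1909 (G = -1*(-1909) = 1909)
s(Z) = -10
S = -2596920 (S = -2*(1909 - 940)*(1350 - 10) = -1938*1340 = -2*1298460 = -2596920)
√(3076 + S) = √(3076 - 2596920) = √(-2593844) = 2*I*√648461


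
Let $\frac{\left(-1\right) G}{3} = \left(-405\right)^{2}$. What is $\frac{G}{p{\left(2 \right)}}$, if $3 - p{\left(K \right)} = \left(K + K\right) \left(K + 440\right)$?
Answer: $\frac{98415}{353} \approx 278.8$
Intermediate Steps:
$p{\left(K \right)} = 3 - 2 K \left(440 + K\right)$ ($p{\left(K \right)} = 3 - \left(K + K\right) \left(K + 440\right) = 3 - 2 K \left(440 + K\right)$)
$G = -492075$ ($G = - 3 \left(-405\right)^{2} = \left(-3\right) 164025 = -492075$)
$\frac{G}{p{\left(2 \right)}} = - \frac{492075}{3 - 1760 - 2 \cdot 2^{2}} = - \frac{492075}{3 - 1760 - 8} = - \frac{492075}{-1765} = \left(-492075\right) \left(- \frac{1}{1765}\right) = \frac{98415}{353}$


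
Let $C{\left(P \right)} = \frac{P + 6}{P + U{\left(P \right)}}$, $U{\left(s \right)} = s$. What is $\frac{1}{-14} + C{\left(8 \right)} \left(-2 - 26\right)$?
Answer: $- \frac{172}{7} \approx -24.571$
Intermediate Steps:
$C{\left(P \right)} = \frac{6 + P}{2 P}$ ($C{\left(P \right)} = \frac{P + 6}{P + P} = \frac{6 + P}{2 P}$)
$\frac{1}{-14} + C{\left(8 \right)} \left(-2 - 26\right) = \frac{1}{-14} + \frac{6 + 8}{2 \cdot 8} \left(-2 - 26\right) = - \frac{1}{14} + \frac{1}{2} \cdot \frac{1}{8} \cdot 14 \left(-2 - 26\right) = - \frac{1}{14} + \frac{7}{8} \left(-28\right) = - \frac{1}{14} - \frac{49}{2} = - \frac{172}{7}$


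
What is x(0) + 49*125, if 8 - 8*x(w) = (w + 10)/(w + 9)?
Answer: 220531/36 ≈ 6125.9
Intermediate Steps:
x(w) = 1 - (10 + w)/(8*(9 + w)) (x(w) = 1 - (w + 10)/(8*(w + 9)) = 1 - (10 + w)/(8*(9 + w)))
x(0) + 49*125 = (62 + 7*0)/(8*(9 + 0)) + 49*125 = (⅛)*(62 + 0)/9 + 6125 = (⅛)*(⅑)*62 + 6125 = 31/36 + 6125 = 220531/36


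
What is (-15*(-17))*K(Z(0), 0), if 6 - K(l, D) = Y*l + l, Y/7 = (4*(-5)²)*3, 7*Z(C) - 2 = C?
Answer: -1060800/7 ≈ -1.5154e+5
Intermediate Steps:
Z(C) = 2/7 + C/7
Y = 2100 (Y = 7*((4*(-5)²)*3) = 7*((4*25)*3) = 7*(100*3) = 7*300 = 2100)
K(l, D) = 6 - 2101*l (K(l, D) = 6 - (2100*l + l) = 6 - 2101*l)
(-15*(-17))*K(Z(0), 0) = (-15*(-17))*(6 - 2101*(2/7 + (⅐)*0)) = 255*(6 - 2101*(2/7 + 0)) = 255*(6 - 2101*2/7) = 255*(6 - 4202/7) = 255*(-4160/7) = -1060800/7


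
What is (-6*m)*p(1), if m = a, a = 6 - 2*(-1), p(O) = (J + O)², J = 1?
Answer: -192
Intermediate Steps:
p(O) = (1 + O)²
a = 8 (a = 6 + 2 = 8)
m = 8
(-6*m)*p(1) = (-6*8)*(1 + 1)² = -48*2² = -48*4 = -192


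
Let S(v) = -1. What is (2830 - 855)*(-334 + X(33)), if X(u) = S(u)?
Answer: -661625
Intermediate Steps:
X(u) = -1
(2830 - 855)*(-334 + X(33)) = (2830 - 855)*(-334 - 1) = 1975*(-335) = -661625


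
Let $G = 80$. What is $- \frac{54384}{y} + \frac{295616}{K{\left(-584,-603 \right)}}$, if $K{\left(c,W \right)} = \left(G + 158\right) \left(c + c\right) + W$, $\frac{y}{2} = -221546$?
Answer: $- \frac{28958602316}{30859917751} \approx -0.93839$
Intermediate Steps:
$y = -443092$ ($y = 2 \left(-221546\right) = -443092$)
$K{\left(c,W \right)} = W + 476 c$ ($K{\left(c,W \right)} = \left(80 + 158\right) \left(c + c\right) + W = 238 \cdot 2 c + W = 476 c + W = W + 476 c$)
$- \frac{54384}{y} + \frac{295616}{K{\left(-584,-603 \right)}} = - \frac{54384}{-443092} + \frac{295616}{-603 + 476 \left(-584\right)} = \left(-54384\right) \left(- \frac{1}{443092}\right) + \frac{295616}{-603 - 277984} = \frac{13596}{110773} + \frac{295616}{-278587} = \frac{13596}{110773} + 295616 \left(- \frac{1}{278587}\right) = \frac{13596}{110773} - \frac{295616}{278587} = - \frac{28958602316}{30859917751}$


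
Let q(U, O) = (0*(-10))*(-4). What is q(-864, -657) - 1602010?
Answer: -1602010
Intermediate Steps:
q(U, O) = 0 (q(U, O) = 0*(-4) = 0)
q(-864, -657) - 1602010 = 0 - 1602010 = -1602010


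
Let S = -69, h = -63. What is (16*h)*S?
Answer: 69552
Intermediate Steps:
(16*h)*S = (16*(-63))*(-69) = -1008*(-69) = 69552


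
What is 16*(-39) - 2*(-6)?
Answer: -612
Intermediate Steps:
16*(-39) - 2*(-6) = -624 + 12 = -612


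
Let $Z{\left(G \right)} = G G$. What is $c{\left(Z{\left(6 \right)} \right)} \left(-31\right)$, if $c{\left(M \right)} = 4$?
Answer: $-124$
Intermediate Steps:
$Z{\left(G \right)} = G^{2}$
$c{\left(Z{\left(6 \right)} \right)} \left(-31\right) = 4 \left(-31\right) = -124$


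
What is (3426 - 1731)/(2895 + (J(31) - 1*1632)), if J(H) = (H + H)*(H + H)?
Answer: 1695/5107 ≈ 0.33190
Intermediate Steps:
J(H) = 4*H² (J(H) = (2*H)*(2*H) = 4*H²)
(3426 - 1731)/(2895 + (J(31) - 1*1632)) = (3426 - 1731)/(2895 + (4*31² - 1*1632)) = 1695/(2895 + (4*961 - 1632)) = 1695/(2895 + (3844 - 1632)) = 1695/(2895 + 2212) = 1695/5107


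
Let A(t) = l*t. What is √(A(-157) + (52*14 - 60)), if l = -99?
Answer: √16211 ≈ 127.32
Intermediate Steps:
A(t) = -99*t
√(A(-157) + (52*14 - 60)) = √(-99*(-157) + (52*14 - 60)) = √(15543 + (728 - 60)) = √(15543 + 668) = √16211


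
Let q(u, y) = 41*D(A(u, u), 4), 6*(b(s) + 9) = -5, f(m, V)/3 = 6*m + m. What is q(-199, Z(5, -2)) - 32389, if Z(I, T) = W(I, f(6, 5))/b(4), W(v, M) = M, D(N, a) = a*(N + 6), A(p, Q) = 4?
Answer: -30749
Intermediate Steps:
D(N, a) = a*(6 + N)
f(m, V) = 21*m (f(m, V) = 3*(6*m + m) = 3*(7*m) = 21*m)
b(s) = -59/6 (b(s) = -9 + (1/6)*(-5) = -9 - 5/6 = -59/6)
Z(I, T) = -756/59 (Z(I, T) = (21*6)/(-59/6) = 126*(-6/59) = -756/59)
q(u, y) = 1640 (q(u, y) = 41*(4*(6 + 4)) = 41*(4*10) = 41*40 = 1640)
q(-199, Z(5, -2)) - 32389 = 1640 - 32389 = -30749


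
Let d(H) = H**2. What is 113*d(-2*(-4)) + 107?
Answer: 7339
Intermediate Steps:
113*d(-2*(-4)) + 107 = 113*(-2*(-4))**2 + 107 = 113*8**2 + 107 = 113*64 + 107 = 7232 + 107 = 7339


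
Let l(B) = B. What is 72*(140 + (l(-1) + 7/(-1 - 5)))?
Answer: 9924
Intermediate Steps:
72*(140 + (l(-1) + 7/(-1 - 5))) = 72*(140 + (-1 + 7/(-1 - 5))) = 72*(140 + (-1 + 7/(-6))) = 72*(140 + (-1 - ⅙*7)) = 72*(140 + (-1 - 7/6)) = 72*(140 - 13/6) = 72*(827/6) = 9924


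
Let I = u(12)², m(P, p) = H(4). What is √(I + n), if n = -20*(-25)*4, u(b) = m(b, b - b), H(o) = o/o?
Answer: √2001 ≈ 44.733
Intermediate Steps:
H(o) = 1
m(P, p) = 1
u(b) = 1
n = 2000 (n = 500*4 = 2000)
I = 1 (I = 1² = 1)
√(I + n) = √(1 + 2000) = √2001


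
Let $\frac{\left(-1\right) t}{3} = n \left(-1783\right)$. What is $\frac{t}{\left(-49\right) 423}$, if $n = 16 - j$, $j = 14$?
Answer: $- \frac{3566}{6909} \approx -0.51614$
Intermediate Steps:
$n = 2$ ($n = 16 - 14 = 2$)
$t = 10698$ ($t = - 3 \cdot 2 \left(-1783\right) = \left(-3\right) \left(-3566\right) = 10698$)
$\frac{t}{\left(-49\right) 423} = \frac{10698}{\left(-49\right) 423} = \frac{10698}{-20727} = 10698 \left(- \frac{1}{20727}\right) = - \frac{3566}{6909}$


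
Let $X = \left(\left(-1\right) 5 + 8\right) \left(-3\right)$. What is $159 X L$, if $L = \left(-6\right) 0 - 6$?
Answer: $8586$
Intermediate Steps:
$L = -6$ ($L = 0 - 6 = -6$)
$X = -9$ ($X = \left(-5 + 8\right) \left(-3\right) = 3 \left(-3\right) = -9$)
$159 X L = 159 \left(-9\right) \left(-6\right) = \left(-1431\right) \left(-6\right) = 8586$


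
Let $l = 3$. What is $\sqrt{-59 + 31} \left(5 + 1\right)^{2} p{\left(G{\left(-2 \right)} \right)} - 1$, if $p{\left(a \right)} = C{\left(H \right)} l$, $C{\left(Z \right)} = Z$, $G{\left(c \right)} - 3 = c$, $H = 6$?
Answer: $-1 + 1296 i \sqrt{7} \approx -1.0 + 3428.9 i$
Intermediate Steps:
$G{\left(c \right)} = 3 + c$
$p{\left(a \right)} = 18$ ($p{\left(a \right)} = 6 \cdot 3 = 18$)
$\sqrt{-59 + 31} \left(5 + 1\right)^{2} p{\left(G{\left(-2 \right)} \right)} - 1 = \sqrt{-59 + 31} \left(5 + 1\right)^{2} \cdot 18 - 1 = \sqrt{-28} \cdot 6^{2} \cdot 18 - 1 = 2 i \sqrt{7} \cdot 36 \cdot 18 - 1 = 2 i \sqrt{7} \cdot 648 - 1 = 1296 i \sqrt{7} - 1 = -1 + 1296 i \sqrt{7}$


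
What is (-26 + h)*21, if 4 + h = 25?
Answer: -105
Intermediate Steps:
h = 21 (h = -4 + 25 = 21)
(-26 + h)*21 = (-26 + 21)*21 = -5*21 = -105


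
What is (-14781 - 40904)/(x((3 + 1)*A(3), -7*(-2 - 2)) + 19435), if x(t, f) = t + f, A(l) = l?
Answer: -11137/3895 ≈ -2.8593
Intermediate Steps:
x(t, f) = f + t
(-14781 - 40904)/(x((3 + 1)*A(3), -7*(-2 - 2)) + 19435) = (-14781 - 40904)/((-7*(-2 - 2) + (3 + 1)*3) + 19435) = -55685/((-7*(-4) + 4*3) + 19435) = -55685/((28 + 12) + 19435) = -55685/(40 + 19435) = -55685/19475 = -55685*1/19475 = -11137/3895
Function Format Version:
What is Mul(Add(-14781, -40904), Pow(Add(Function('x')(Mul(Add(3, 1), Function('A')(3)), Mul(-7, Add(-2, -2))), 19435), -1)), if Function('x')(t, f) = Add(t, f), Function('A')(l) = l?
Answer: Rational(-11137, 3895) ≈ -2.8593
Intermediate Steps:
Function('x')(t, f) = Add(f, t)
Mul(Add(-14781, -40904), Pow(Add(Function('x')(Mul(Add(3, 1), Function('A')(3)), Mul(-7, Add(-2, -2))), 19435), -1)) = Mul(Add(-14781, -40904), Pow(Add(Add(Mul(-7, Add(-2, -2)), Mul(Add(3, 1), 3)), 19435), -1)) = Mul(-55685, Pow(Add(Add(Mul(-7, -4), Mul(4, 3)), 19435), -1)) = Mul(-55685, Pow(Add(Add(28, 12), 19435), -1)) = Mul(-55685, Pow(Add(40, 19435), -1)) = Mul(-55685, Pow(19475, -1)) = Mul(-55685, Rational(1, 19475)) = Rational(-11137, 3895)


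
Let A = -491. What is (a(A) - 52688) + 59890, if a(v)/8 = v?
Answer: 3274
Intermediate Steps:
a(v) = 8*v
(a(A) - 52688) + 59890 = (8*(-491) - 52688) + 59890 = (-3928 - 52688) + 59890 = -56616 + 59890 = 3274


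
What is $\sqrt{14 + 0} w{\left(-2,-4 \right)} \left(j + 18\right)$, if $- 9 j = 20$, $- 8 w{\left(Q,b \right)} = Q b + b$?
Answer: $- \frac{71 \sqrt{14}}{9} \approx -29.518$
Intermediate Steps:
$w{\left(Q,b \right)} = - \frac{b}{8} - \frac{Q b}{8}$ ($w{\left(Q,b \right)} = - \frac{Q b + b}{8} = - \frac{b + Q b}{8} = - \frac{b}{8} - \frac{Q b}{8}$)
$j = - \frac{20}{9}$ ($j = \left(- \frac{1}{9}\right) 20 = - \frac{20}{9} \approx -2.2222$)
$\sqrt{14 + 0} w{\left(-2,-4 \right)} \left(j + 18\right) = \sqrt{14 + 0} \left(\left(- \frac{1}{8}\right) \left(-4\right) \left(1 - 2\right)\right) \left(- \frac{20}{9} + 18\right) = \sqrt{14} \left(\left(- \frac{1}{8}\right) \left(-4\right) \left(-1\right)\right) \frac{142}{9} = \sqrt{14} \left(- \frac{1}{2}\right) \frac{142}{9} = - \frac{\sqrt{14}}{2} \cdot \frac{142}{9} = - \frac{71 \sqrt{14}}{9}$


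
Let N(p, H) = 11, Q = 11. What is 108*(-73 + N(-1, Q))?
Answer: -6696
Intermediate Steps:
108*(-73 + N(-1, Q)) = 108*(-73 + 11) = 108*(-62) = -6696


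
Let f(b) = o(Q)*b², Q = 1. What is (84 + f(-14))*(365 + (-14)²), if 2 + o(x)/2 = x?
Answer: -172788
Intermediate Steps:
o(x) = -4 + 2*x
f(b) = -2*b² (f(b) = (-4 + 2*1)*b² = (-4 + 2)*b² = -2*b²)
(84 + f(-14))*(365 + (-14)²) = (84 - 2*(-14)²)*(365 + (-14)²) = (84 - 2*196)*(365 + 196) = (84 - 392)*561 = -308*561 = -172788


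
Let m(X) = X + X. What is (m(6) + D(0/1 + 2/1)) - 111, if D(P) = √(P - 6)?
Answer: -99 + 2*I ≈ -99.0 + 2.0*I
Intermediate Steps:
m(X) = 2*X
D(P) = √(-6 + P)
(m(6) + D(0/1 + 2/1)) - 111 = (2*6 + √(-6 + (0/1 + 2/1))) - 111 = (12 + √(-6 + (0*1 + 2*1))) - 111 = (12 + √(-6 + (0 + 2))) - 111 = (12 + √(-6 + 2)) - 111 = (12 + √(-4)) - 111 = (12 + 2*I) - 111 = -99 + 2*I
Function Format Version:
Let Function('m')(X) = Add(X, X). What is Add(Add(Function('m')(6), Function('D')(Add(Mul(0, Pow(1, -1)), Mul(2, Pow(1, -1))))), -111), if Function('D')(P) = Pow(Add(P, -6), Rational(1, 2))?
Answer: Add(-99, Mul(2, I)) ≈ Add(-99.000, Mul(2.0000, I))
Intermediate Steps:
Function('m')(X) = Mul(2, X)
Function('D')(P) = Pow(Add(-6, P), Rational(1, 2))
Add(Add(Function('m')(6), Function('D')(Add(Mul(0, Pow(1, -1)), Mul(2, Pow(1, -1))))), -111) = Add(Add(Mul(2, 6), Pow(Add(-6, Add(Mul(0, Pow(1, -1)), Mul(2, Pow(1, -1)))), Rational(1, 2))), -111) = Add(Add(12, Pow(Add(-6, Add(Mul(0, 1), Mul(2, 1))), Rational(1, 2))), -111) = Add(Add(12, Pow(Add(-6, Add(0, 2)), Rational(1, 2))), -111) = Add(Add(12, Pow(Add(-6, 2), Rational(1, 2))), -111) = Add(Add(12, Pow(-4, Rational(1, 2))), -111) = Add(Add(12, Mul(2, I)), -111) = Add(-99, Mul(2, I))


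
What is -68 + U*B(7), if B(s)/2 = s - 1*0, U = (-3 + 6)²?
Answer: 58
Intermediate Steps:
U = 9 (U = 3² = 9)
B(s) = 2*s (B(s) = 2*(s - 1*0) = 2*(s + 0) = 2*s)
-68 + U*B(7) = -68 + 9*(2*7) = -68 + 9*14 = -68 + 126 = 58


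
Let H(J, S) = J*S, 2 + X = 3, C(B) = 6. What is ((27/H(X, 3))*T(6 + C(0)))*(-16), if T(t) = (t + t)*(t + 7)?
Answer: -65664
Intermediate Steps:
X = 1 (X = -2 + 3 = 1)
T(t) = 2*t*(7 + t) (T(t) = (2*t)*(7 + t) = 2*t*(7 + t))
((27/H(X, 3))*T(6 + C(0)))*(-16) = ((27/((1*3)))*(2*(6 + 6)*(7 + (6 + 6))))*(-16) = ((27/3)*(2*12*(7 + 12)))*(-16) = ((27*(⅓))*(2*12*19))*(-16) = (9*456)*(-16) = 4104*(-16) = -65664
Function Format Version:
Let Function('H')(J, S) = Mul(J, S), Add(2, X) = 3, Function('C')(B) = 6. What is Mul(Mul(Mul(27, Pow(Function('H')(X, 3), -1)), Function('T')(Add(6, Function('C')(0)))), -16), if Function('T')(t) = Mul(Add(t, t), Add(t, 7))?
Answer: -65664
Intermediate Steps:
X = 1 (X = Add(-2, 3) = 1)
Function('T')(t) = Mul(2, t, Add(7, t)) (Function('T')(t) = Mul(Mul(2, t), Add(7, t)) = Mul(2, t, Add(7, t)))
Mul(Mul(Mul(27, Pow(Function('H')(X, 3), -1)), Function('T')(Add(6, Function('C')(0)))), -16) = Mul(Mul(Mul(27, Pow(Mul(1, 3), -1)), Mul(2, Add(6, 6), Add(7, Add(6, 6)))), -16) = Mul(Mul(Mul(27, Pow(3, -1)), Mul(2, 12, Add(7, 12))), -16) = Mul(Mul(Mul(27, Rational(1, 3)), Mul(2, 12, 19)), -16) = Mul(Mul(9, 456), -16) = Mul(4104, -16) = -65664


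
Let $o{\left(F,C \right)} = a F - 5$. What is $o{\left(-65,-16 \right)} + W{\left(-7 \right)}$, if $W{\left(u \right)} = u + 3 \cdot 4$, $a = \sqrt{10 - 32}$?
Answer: $- 65 i \sqrt{22} \approx - 304.88 i$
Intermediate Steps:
$a = i \sqrt{22}$ ($a = \sqrt{-22} = i \sqrt{22} \approx 4.6904 i$)
$W{\left(u \right)} = 12 + u$ ($W{\left(u \right)} = u + 12 = 12 + u$)
$o{\left(F,C \right)} = -5 + i F \sqrt{22}$ ($o{\left(F,C \right)} = i \sqrt{22} F - 5 = i F \sqrt{22} - 5 = -5 + i F \sqrt{22}$)
$o{\left(-65,-16 \right)} + W{\left(-7 \right)} = \left(-5 + i \left(-65\right) \sqrt{22}\right) + \left(12 - 7\right) = \left(-5 - 65 i \sqrt{22}\right) + 5 = - 65 i \sqrt{22}$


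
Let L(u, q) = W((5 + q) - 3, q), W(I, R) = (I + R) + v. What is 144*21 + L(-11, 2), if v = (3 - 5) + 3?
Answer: 3031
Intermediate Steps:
v = 1 (v = -2 + 3 = 1)
W(I, R) = 1 + I + R (W(I, R) = (I + R) + 1 = 1 + I + R)
L(u, q) = 3 + 2*q (L(u, q) = 1 + ((5 + q) - 3) + q = 1 + (2 + q) + q = 3 + 2*q)
144*21 + L(-11, 2) = 144*21 + (3 + 2*2) = 3024 + (3 + 4) = 3024 + 7 = 3031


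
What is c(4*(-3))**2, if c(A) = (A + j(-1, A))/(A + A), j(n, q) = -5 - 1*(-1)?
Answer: 4/9 ≈ 0.44444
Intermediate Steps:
j(n, q) = -4 (j(n, q) = -5 + 1 = -4)
c(A) = (-4 + A)/(2*A) (c(A) = (A - 4)/(A + A) = (-4 + A)/((2*A)) = (-4 + A)*(1/(2*A)) = (-4 + A)/(2*A))
c(4*(-3))**2 = ((-4 + 4*(-3))/(2*((4*(-3)))))**2 = ((1/2)*(-4 - 12)/(-12))**2 = ((1/2)*(-1/12)*(-16))**2 = (2/3)**2 = 4/9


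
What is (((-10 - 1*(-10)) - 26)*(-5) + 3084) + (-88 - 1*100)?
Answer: 3026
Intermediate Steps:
(((-10 - 1*(-10)) - 26)*(-5) + 3084) + (-88 - 1*100) = (((-10 + 10) - 26)*(-5) + 3084) + (-88 - 100) = ((0 - 26)*(-5) + 3084) - 188 = (-26*(-5) + 3084) - 188 = (130 + 3084) - 188 = 3214 - 188 = 3026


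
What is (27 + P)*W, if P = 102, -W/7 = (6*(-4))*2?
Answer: 43344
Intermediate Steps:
W = 336 (W = -7*6*(-4)*2 = -(-168)*2 = -7*(-48) = 336)
(27 + P)*W = (27 + 102)*336 = 129*336 = 43344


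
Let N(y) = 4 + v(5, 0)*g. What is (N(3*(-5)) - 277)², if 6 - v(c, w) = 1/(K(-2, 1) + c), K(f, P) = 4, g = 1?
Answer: 5779216/81 ≈ 71348.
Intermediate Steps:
v(c, w) = 6 - 1/(4 + c)
N(y) = 89/9 (N(y) = 4 + ((23 + 6*5)/(4 + 5))*1 = 4 + ((23 + 30)/9)*1 = 4 + ((⅑)*53)*1 = 4 + (53/9)*1 = 4 + 53/9 = 89/9)
(N(3*(-5)) - 277)² = (89/9 - 277)² = (-2404/9)² = 5779216/81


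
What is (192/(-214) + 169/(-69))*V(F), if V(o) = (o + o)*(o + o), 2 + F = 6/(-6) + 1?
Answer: -395312/7383 ≈ -53.544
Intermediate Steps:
F = -2 (F = -2 + (6/(-6) + 1) = -2 + (6*(-⅙) + 1) = -2 + (-1 + 1) = -2 + 0 = -2)
V(o) = 4*o² (V(o) = (2*o)*(2*o) = 4*o²)
(192/(-214) + 169/(-69))*V(F) = (192/(-214) + 169/(-69))*(4*(-2)²) = (192*(-1/214) + 169*(-1/69))*(4*4) = (-96/107 - 169/69)*16 = -24707/7383*16 = -395312/7383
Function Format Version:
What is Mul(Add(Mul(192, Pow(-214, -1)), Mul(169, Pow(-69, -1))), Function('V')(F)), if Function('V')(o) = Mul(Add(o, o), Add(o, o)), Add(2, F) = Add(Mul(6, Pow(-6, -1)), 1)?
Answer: Rational(-395312, 7383) ≈ -53.544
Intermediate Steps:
F = -2 (F = Add(-2, Add(Mul(6, Pow(-6, -1)), 1)) = Add(-2, Add(Mul(6, Rational(-1, 6)), 1)) = Add(-2, Add(-1, 1)) = Add(-2, 0) = -2)
Function('V')(o) = Mul(4, Pow(o, 2)) (Function('V')(o) = Mul(Mul(2, o), Mul(2, o)) = Mul(4, Pow(o, 2)))
Mul(Add(Mul(192, Pow(-214, -1)), Mul(169, Pow(-69, -1))), Function('V')(F)) = Mul(Add(Mul(192, Pow(-214, -1)), Mul(169, Pow(-69, -1))), Mul(4, Pow(-2, 2))) = Mul(Add(Mul(192, Rational(-1, 214)), Mul(169, Rational(-1, 69))), Mul(4, 4)) = Mul(Add(Rational(-96, 107), Rational(-169, 69)), 16) = Mul(Rational(-24707, 7383), 16) = Rational(-395312, 7383)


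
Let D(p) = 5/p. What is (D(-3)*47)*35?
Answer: -8225/3 ≈ -2741.7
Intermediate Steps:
(D(-3)*47)*35 = ((5/(-3))*47)*35 = ((5*(-⅓))*47)*35 = -5/3*47*35 = -235/3*35 = -8225/3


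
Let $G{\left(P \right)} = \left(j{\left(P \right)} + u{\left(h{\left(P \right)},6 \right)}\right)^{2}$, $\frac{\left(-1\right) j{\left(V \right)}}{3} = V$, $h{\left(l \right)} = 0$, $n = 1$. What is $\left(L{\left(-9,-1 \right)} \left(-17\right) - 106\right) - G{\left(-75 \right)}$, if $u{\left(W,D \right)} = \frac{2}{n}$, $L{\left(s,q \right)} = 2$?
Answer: $-51669$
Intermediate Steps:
$j{\left(V \right)} = - 3 V$
$u{\left(W,D \right)} = 2$ ($u{\left(W,D \right)} = \frac{2}{1} = 2 \cdot 1 = 2$)
$G{\left(P \right)} = \left(2 - 3 P\right)^{2}$ ($G{\left(P \right)} = \left(- 3 P + 2\right)^{2} = \left(2 - 3 P\right)^{2}$)
$\left(L{\left(-9,-1 \right)} \left(-17\right) - 106\right) - G{\left(-75 \right)} = \left(2 \left(-17\right) - 106\right) - \left(-2 + 3 \left(-75\right)\right)^{2} = \left(-34 - 106\right) - \left(-2 - 225\right)^{2} = -140 - \left(-227\right)^{2} = -140 - 51529 = -51669$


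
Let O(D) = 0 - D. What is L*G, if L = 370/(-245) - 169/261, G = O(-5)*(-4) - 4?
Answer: 220760/4263 ≈ 51.785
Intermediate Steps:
O(D) = -D
G = -24 (G = -1*(-5)*(-4) - 4 = 5*(-4) - 4 = -20 - 4 = -24)
L = -27595/12789 (L = 370*(-1/245) - 169*1/261 = -74/49 - 169/261 = -27595/12789 ≈ -2.1577)
L*G = -27595/12789*(-24) = 220760/4263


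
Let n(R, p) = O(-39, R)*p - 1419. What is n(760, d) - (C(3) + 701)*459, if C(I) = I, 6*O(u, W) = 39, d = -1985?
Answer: -674915/2 ≈ -3.3746e+5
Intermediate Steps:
O(u, W) = 13/2 (O(u, W) = (⅙)*39 = 13/2)
n(R, p) = -1419 + 13*p/2 (n(R, p) = 13*p/2 - 1419 = -1419 + 13*p/2)
n(760, d) - (C(3) + 701)*459 = (-1419 + (13/2)*(-1985)) - (3 + 701)*459 = (-1419 - 25805/2) - 704*459 = -28643/2 - 1*323136 = -28643/2 - 323136 = -674915/2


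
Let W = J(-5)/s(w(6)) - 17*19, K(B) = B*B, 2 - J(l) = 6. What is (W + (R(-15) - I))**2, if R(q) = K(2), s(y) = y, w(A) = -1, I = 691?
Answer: 1012036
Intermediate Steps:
J(l) = -4 (J(l) = 2 - 1*6 = 2 - 6 = -4)
K(B) = B**2
R(q) = 4 (R(q) = 2**2 = 4)
W = -319 (W = -4/(-1) - 17*19 = -4*(-1) - 323 = 4 - 323 = -319)
(W + (R(-15) - I))**2 = (-319 + (4 - 1*691))**2 = (-319 + (4 - 691))**2 = (-319 - 687)**2 = (-1006)**2 = 1012036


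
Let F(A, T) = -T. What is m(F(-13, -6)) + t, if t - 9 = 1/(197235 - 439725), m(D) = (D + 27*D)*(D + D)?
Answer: 491042249/242490 ≈ 2025.0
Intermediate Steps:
m(D) = 56*D² (m(D) = (28*D)*(2*D) = 56*D²)
t = 2182409/242490 (t = 9 + 1/(197235 - 439725) = 9 + 1/(-242490) = 9 - 1/242490 = 2182409/242490 ≈ 9.0000)
m(F(-13, -6)) + t = 56*(-1*(-6))² + 2182409/242490 = 56*6² + 2182409/242490 = 56*36 + 2182409/242490 = 2016 + 2182409/242490 = 491042249/242490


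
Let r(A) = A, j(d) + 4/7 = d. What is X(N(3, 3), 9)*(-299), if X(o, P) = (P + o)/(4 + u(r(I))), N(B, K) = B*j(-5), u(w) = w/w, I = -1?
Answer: 16146/35 ≈ 461.31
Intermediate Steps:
j(d) = -4/7 + d
u(w) = 1
N(B, K) = -39*B/7 (N(B, K) = B*(-4/7 - 5) = B*(-39/7) = -39*B/7)
X(o, P) = P/5 + o/5 (X(o, P) = (P + o)/(4 + 1) = (P + o)/5 = (P + o)*(⅕) = P/5 + o/5)
X(N(3, 3), 9)*(-299) = ((⅕)*9 + (-39/7*3)/5)*(-299) = (9/5 + (⅕)*(-117/7))*(-299) = (9/5 - 117/35)*(-299) = -54/35*(-299) = 16146/35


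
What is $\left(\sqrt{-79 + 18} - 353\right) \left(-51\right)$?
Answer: $18003 - 51 i \sqrt{61} \approx 18003.0 - 398.32 i$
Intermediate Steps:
$\left(\sqrt{-79 + 18} - 353\right) \left(-51\right) = \left(\sqrt{-61} - 353\right) \left(-51\right) = \left(i \sqrt{61} - 353\right) \left(-51\right) = \left(-353 + i \sqrt{61}\right) \left(-51\right) = 18003 - 51 i \sqrt{61}$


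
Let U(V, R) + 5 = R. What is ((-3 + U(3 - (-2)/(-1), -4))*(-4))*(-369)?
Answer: -17712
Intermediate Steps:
U(V, R) = -5 + R
((-3 + U(3 - (-2)/(-1), -4))*(-4))*(-369) = ((-3 + (-5 - 4))*(-4))*(-369) = ((-3 - 9)*(-4))*(-369) = -12*(-4)*(-369) = 48*(-369) = -17712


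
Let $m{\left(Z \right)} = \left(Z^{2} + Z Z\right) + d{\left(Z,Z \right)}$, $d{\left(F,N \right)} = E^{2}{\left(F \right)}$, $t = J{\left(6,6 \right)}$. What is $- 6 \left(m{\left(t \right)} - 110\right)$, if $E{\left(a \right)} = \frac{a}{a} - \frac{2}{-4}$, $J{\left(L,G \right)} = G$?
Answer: $\frac{429}{2} \approx 214.5$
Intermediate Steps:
$t = 6$
$E{\left(a \right)} = \frac{3}{2}$ ($E{\left(a \right)} = 1 - - \frac{1}{2} = 1 + \frac{1}{2} = \frac{3}{2}$)
$d{\left(F,N \right)} = \frac{9}{4}$ ($d{\left(F,N \right)} = \left(\frac{3}{2}\right)^{2} = \frac{9}{4}$)
$m{\left(Z \right)} = \frac{9}{4} + 2 Z^{2}$ ($m{\left(Z \right)} = \left(Z^{2} + Z Z\right) + \frac{9}{4} = \left(Z^{2} + Z^{2}\right) + \frac{9}{4} = 2 Z^{2} + \frac{9}{4} = \frac{9}{4} + 2 Z^{2}$)
$- 6 \left(m{\left(t \right)} - 110\right) = - 6 \left(\left(\frac{9}{4} + 2 \cdot 6^{2}\right) - 110\right) = - 6 \left(\left(\frac{9}{4} + 2 \cdot 36\right) - 110\right) = - 6 \left(\left(\frac{9}{4} + 72\right) - 110\right) = - 6 \left(\frac{297}{4} - 110\right) = \left(-6\right) \left(- \frac{143}{4}\right) = \frac{429}{2}$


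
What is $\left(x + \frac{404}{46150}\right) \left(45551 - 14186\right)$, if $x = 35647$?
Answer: $\frac{5159885802471}{4615} \approx 1.1181 \cdot 10^{9}$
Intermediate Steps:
$\left(x + \frac{404}{46150}\right) \left(45551 - 14186\right) = \left(35647 + \frac{404}{46150}\right) \left(45551 - 14186\right) = \left(35647 + 404 \cdot \frac{1}{46150}\right) 31365 = \left(35647 + \frac{202}{23075}\right) 31365 = \frac{822554727}{23075} \cdot 31365 = \frac{5159885802471}{4615}$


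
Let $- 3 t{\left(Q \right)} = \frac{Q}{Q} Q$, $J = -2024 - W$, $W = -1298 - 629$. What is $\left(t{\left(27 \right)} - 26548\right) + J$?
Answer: $-26654$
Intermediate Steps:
$W = -1927$
$J = -97$ ($J = -2024 - -1927 = -2024 + 1927 = -97$)
$t{\left(Q \right)} = - \frac{Q}{3}$ ($t{\left(Q \right)} = - \frac{\frac{Q}{Q} Q}{3} = - \frac{1 Q}{3} = - \frac{Q}{3}$)
$\left(t{\left(27 \right)} - 26548\right) + J = \left(\left(- \frac{1}{3}\right) 27 - 26548\right) - 97 = \left(-9 - 26548\right) - 97 = -26557 - 97 = -26654$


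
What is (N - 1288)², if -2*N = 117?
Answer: 7252249/4 ≈ 1.8131e+6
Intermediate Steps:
N = -117/2 (N = -½*117 = -117/2 ≈ -58.500)
(N - 1288)² = (-117/2 - 1288)² = (-2693/2)² = 7252249/4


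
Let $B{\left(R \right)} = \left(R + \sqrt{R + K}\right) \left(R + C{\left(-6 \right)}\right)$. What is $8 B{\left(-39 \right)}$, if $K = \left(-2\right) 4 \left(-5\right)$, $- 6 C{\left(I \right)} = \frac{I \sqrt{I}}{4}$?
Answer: $11856 - 76 i \sqrt{6} \approx 11856.0 - 186.16 i$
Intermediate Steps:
$C{\left(I \right)} = - \frac{I^{\frac{3}{2}}}{24}$ ($C{\left(I \right)} = - \frac{I \sqrt{I} \frac{1}{4}}{6} = - \frac{I^{\frac{3}{2}} \cdot \frac{1}{4}}{6} = - \frac{\frac{1}{4} I^{\frac{3}{2}}}{6} = - \frac{I^{\frac{3}{2}}}{24}$)
$K = 40$ ($K = \left(-8\right) \left(-5\right) = 40$)
$B{\left(R \right)} = \left(R + \sqrt{40 + R}\right) \left(R + \frac{i \sqrt{6}}{4}\right)$ ($B{\left(R \right)} = \left(R + \sqrt{R + 40}\right) \left(R - \frac{\left(-6\right)^{\frac{3}{2}}}{24}\right) = \left(R + \sqrt{40 + R}\right) \left(R - \frac{\left(-6\right) i \sqrt{6}}{24}\right) = \left(R + \sqrt{40 + R}\right) \left(R + \frac{i \sqrt{6}}{4}\right)$)
$8 B{\left(-39 \right)} = 8 \left(\left(-39\right)^{2} - 39 \sqrt{40 - 39} + \frac{1}{4} i \left(-39\right) \sqrt{6} + \frac{i \sqrt{6} \sqrt{40 - 39}}{4}\right) = 8 \left(1521 - 39 \sqrt{1} - \frac{39 i \sqrt{6}}{4} + \frac{i \sqrt{6} \sqrt{1}}{4}\right) = 8 \left(1521 - 39 - \frac{39 i \sqrt{6}}{4} + \frac{1}{4} i \sqrt{6} \cdot 1\right) = 8 \left(1521 - 39 - \frac{39 i \sqrt{6}}{4} + \frac{i \sqrt{6}}{4}\right) = 8 \left(1482 - \frac{19 i \sqrt{6}}{2}\right) = 11856 - 76 i \sqrt{6}$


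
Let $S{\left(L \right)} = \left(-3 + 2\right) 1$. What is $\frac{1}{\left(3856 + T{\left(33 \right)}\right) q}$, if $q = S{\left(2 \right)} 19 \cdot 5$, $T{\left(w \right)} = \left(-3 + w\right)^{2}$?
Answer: $- \frac{1}{451820} \approx -2.2133 \cdot 10^{-6}$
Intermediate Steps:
$S{\left(L \right)} = -1$ ($S{\left(L \right)} = \left(-1\right) 1 = -1$)
$q = -95$ ($q = \left(-1\right) 19 \cdot 5 = \left(-19\right) 5 = -95$)
$\frac{1}{\left(3856 + T{\left(33 \right)}\right) q} = \frac{1}{\left(3856 + \left(-3 + 33\right)^{2}\right) \left(-95\right)} = \frac{1}{3856 + 30^{2}} \left(- \frac{1}{95}\right) = \frac{1}{3856 + 900} \left(- \frac{1}{95}\right) = \frac{1}{4756} \left(- \frac{1}{95}\right) = - \frac{1}{451820}$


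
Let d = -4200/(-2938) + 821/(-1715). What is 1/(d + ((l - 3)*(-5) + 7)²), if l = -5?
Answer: 2519335/5567606466 ≈ 0.00045250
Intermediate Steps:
d = 2395451/2519335 (d = -4200*(-1/2938) + 821*(-1/1715) = 2100/1469 - 821/1715 = 2395451/2519335 ≈ 0.95083)
1/(d + ((l - 3)*(-5) + 7)²) = 1/(2395451/2519335 + ((-5 - 3)*(-5) + 7)²) = 1/(2395451/2519335 + (-8*(-5) + 7)²) = 1/(2395451/2519335 + (40 + 7)²) = 1/(2395451/2519335 + 47²) = 1/(2395451/2519335 + 2209) = 1/(5567606466/2519335) = 2519335/5567606466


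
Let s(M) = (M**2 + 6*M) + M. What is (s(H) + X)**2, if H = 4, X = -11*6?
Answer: 484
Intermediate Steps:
X = -66
s(M) = M**2 + 7*M
(s(H) + X)**2 = (4*(7 + 4) - 66)**2 = (4*11 - 66)**2 = (44 - 66)**2 = (-22)**2 = 484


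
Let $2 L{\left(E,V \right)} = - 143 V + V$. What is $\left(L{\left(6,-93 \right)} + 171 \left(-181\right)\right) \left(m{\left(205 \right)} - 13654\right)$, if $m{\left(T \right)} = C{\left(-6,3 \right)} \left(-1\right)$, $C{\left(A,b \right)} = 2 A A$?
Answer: $334200648$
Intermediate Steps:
$L{\left(E,V \right)} = - 71 V$ ($L{\left(E,V \right)} = \frac{- 143 V + V}{2} = \frac{\left(-142\right) V}{2} = - 71 V$)
$C{\left(A,b \right)} = 2 A^{2}$
$m{\left(T \right)} = -72$ ($m{\left(T \right)} = 2 \left(-6\right)^{2} \left(-1\right) = 2 \cdot 36 \left(-1\right) = 72 \left(-1\right) = -72$)
$\left(L{\left(6,-93 \right)} + 171 \left(-181\right)\right) \left(m{\left(205 \right)} - 13654\right) = \left(\left(-71\right) \left(-93\right) + 171 \left(-181\right)\right) \left(-72 - 13654\right) = \left(6603 - 30951\right) \left(-13726\right) = \left(-24348\right) \left(-13726\right) = 334200648$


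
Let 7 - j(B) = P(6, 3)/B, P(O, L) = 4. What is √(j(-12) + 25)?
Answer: √291/3 ≈ 5.6862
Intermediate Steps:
j(B) = 7 - 4/B
√(j(-12) + 25) = √((7 - 4/(-12)) + 25) = √((7 - 4*(-1/12)) + 25) = √((7 + ⅓) + 25) = √(22/3 + 25) = √(97/3) = √291/3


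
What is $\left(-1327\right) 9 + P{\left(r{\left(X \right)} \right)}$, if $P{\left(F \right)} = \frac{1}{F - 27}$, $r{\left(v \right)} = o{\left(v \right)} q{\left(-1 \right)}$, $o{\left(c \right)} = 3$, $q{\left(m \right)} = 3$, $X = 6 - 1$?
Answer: $- \frac{214975}{18} \approx -11943.0$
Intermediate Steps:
$X = 5$
$r{\left(v \right)} = 9$ ($r{\left(v \right)} = 3 \cdot 3 = 9$)
$P{\left(F \right)} = \frac{1}{-27 + F}$
$\left(-1327\right) 9 + P{\left(r{\left(X \right)} \right)} = \left(-1327\right) 9 + \frac{1}{-27 + 9} = -11943 + \frac{1}{-18} = -11943 - \frac{1}{18} = - \frac{214975}{18}$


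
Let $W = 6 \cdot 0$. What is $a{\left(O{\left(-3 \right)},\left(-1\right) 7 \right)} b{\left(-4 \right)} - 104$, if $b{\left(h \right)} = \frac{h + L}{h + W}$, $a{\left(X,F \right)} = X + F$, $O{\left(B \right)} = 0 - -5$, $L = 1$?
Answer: $- \frac{211}{2} \approx -105.5$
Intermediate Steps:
$O{\left(B \right)} = 5$ ($O{\left(B \right)} = 0 + 5 = 5$)
$a{\left(X,F \right)} = F + X$
$W = 0$
$b{\left(h \right)} = \frac{1 + h}{h}$ ($b{\left(h \right)} = \frac{h + 1}{h + 0} = \frac{1 + h}{h}$)
$a{\left(O{\left(-3 \right)},\left(-1\right) 7 \right)} b{\left(-4 \right)} - 104 = \left(\left(-1\right) 7 + 5\right) \frac{1 - 4}{-4} - 104 = \left(-7 + 5\right) \left(\left(- \frac{1}{4}\right) \left(-3\right)\right) - 104 = \left(-2\right) \frac{3}{4} - 104 = - \frac{3}{2} - 104 = - \frac{211}{2}$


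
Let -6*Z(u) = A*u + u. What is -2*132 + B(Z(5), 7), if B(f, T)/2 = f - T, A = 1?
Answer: -844/3 ≈ -281.33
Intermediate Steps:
Z(u) = -u/3 (Z(u) = -(1*u + u)/6 = -(u + u)/6 = -u/3)
B(f, T) = -2*T + 2*f (B(f, T) = 2*(f - T) = -2*T + 2*f)
-2*132 + B(Z(5), 7) = -2*132 + (-2*7 + 2*(-⅓*5)) = -264 + (-14 + 2*(-5/3)) = -264 + (-14 - 10/3) = -264 - 52/3 = -844/3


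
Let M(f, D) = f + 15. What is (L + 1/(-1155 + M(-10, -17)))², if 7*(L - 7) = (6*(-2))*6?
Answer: 699972849/64802500 ≈ 10.802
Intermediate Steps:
M(f, D) = 15 + f
L = -23/7 (L = 7 + ((6*(-2))*6)/7 = 7 + (-12*6)/7 = 7 + (⅐)*(-72) = 7 - 72/7 = -23/7 ≈ -3.2857)
(L + 1/(-1155 + M(-10, -17)))² = (-23/7 + 1/(-1155 + (15 - 10)))² = (-23/7 + 1/(-1155 + 5))² = (-23/7 + 1/(-1150))² = (-23/7 - 1/1150)² = (-26457/8050)² = 699972849/64802500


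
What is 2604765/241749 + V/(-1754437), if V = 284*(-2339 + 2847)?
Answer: 1511672826859/141377796771 ≈ 10.692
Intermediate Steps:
V = 144272 (V = 284*508 = 144272)
2604765/241749 + V/(-1754437) = 2604765/241749 + 144272/(-1754437) = 2604765*(1/241749) + 144272*(-1/1754437) = 868255/80583 - 144272/1754437 = 1511672826859/141377796771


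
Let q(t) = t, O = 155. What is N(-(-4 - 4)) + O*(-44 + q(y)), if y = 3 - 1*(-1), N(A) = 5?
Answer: -6195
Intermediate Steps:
y = 4 (y = 3 + 1 = 4)
N(-(-4 - 4)) + O*(-44 + q(y)) = 5 + 155*(-44 + 4) = 5 + 155*(-40) = 5 - 6200 = -6195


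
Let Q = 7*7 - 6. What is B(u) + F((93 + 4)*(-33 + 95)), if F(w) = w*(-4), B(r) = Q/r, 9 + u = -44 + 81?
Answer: -673525/28 ≈ -24054.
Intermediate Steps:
u = 28 (u = -9 + (-44 + 81) = -9 + 37 = 28)
Q = 43 (Q = 49 - 6 = 43)
B(r) = 43/r
F(w) = -4*w
B(u) + F((93 + 4)*(-33 + 95)) = 43/28 - 4*(93 + 4)*(-33 + 95) = 43*(1/28) - 388*62 = 43/28 - 4*6014 = 43/28 - 24056 = -673525/28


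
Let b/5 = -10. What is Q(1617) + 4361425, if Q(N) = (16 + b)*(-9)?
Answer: 4361731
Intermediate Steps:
b = -50 (b = 5*(-10) = -50)
Q(N) = 306 (Q(N) = (16 - 50)*(-9) = -34*(-9) = 306)
Q(1617) + 4361425 = 306 + 4361425 = 4361731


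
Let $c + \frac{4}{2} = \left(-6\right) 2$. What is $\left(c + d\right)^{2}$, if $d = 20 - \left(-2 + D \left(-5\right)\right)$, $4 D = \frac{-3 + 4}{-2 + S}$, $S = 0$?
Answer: $\frac{3481}{64} \approx 54.391$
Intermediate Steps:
$c = -14$ ($c = -2 - 12 = -14$)
$D = - \frac{1}{8}$ ($D = \frac{\left(-3 + 4\right) \frac{1}{-2 + 0}}{4} = \frac{1 \frac{1}{-2}}{4} = \frac{1 \left(- \frac{1}{2}\right)}{4} = \frac{1}{4} \left(- \frac{1}{2}\right) = - \frac{1}{8} \approx -0.125$)
$d = \frac{171}{8}$ ($d = 20 - \left(-2 - - \frac{5}{8}\right) = 20 - \left(-2 + \frac{5}{8}\right) = 20 - - \frac{11}{8} = 20 + \frac{11}{8} = \frac{171}{8} \approx 21.375$)
$\left(c + d\right)^{2} = \left(-14 + \frac{171}{8}\right)^{2} = \left(\frac{59}{8}\right)^{2} = \frac{3481}{64}$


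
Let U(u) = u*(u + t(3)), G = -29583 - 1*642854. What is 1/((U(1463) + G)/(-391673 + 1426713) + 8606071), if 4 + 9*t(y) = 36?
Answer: 2328840/20042165702191 ≈ 1.1620e-7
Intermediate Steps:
G = -672437 (G = -29583 - 642854 = -672437)
t(y) = 32/9 (t(y) = -4/9 + (⅑)*36 = -4/9 + 4 = 32/9)
U(u) = u*(32/9 + u) (U(u) = u*(u + 32/9) = u*(32/9 + u))
1/((U(1463) + G)/(-391673 + 1426713) + 8606071) = 1/(((⅑)*1463*(32 + 9*1463) - 672437)/(-391673 + 1426713) + 8606071) = 1/(((⅑)*1463*(32 + 13167) - 672437)/1035040 + 8606071) = 1/(((⅑)*1463*13199 - 672437)*(1/1035040) + 8606071) = 1/((19310137/9 - 672437)*(1/1035040) + 8606071) = 1/((13258204/9)*(1/1035040) + 8606071) = 1/(3314551/2328840 + 8606071) = 1/(20042165702191/2328840) = 2328840/20042165702191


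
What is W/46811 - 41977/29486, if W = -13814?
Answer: -2372304951/1380269146 ≈ -1.7187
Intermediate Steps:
W/46811 - 41977/29486 = -13814/46811 - 41977/29486 = -2372304951/1380269146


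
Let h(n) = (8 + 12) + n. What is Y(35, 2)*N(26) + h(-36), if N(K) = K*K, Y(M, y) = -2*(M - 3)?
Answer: -43280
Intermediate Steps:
Y(M, y) = 6 - 2*M (Y(M, y) = -2*(-3 + M) = 6 - 2*M)
h(n) = 20 + n
N(K) = K²
Y(35, 2)*N(26) + h(-36) = (6 - 2*35)*26² + (20 - 36) = (6 - 70)*676 - 16 = -64*676 - 16 = -43264 - 16 = -43280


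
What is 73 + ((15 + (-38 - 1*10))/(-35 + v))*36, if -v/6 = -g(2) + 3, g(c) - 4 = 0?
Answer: 3305/29 ≈ 113.97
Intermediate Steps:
g(c) = 4 (g(c) = 4 + 0 = 4)
v = 6 (v = -6*(-1*4 + 3) = -6*(-4 + 3) = -6*(-1) = 6)
73 + ((15 + (-38 - 1*10))/(-35 + v))*36 = 73 + ((15 + (-38 - 1*10))/(-35 + 6))*36 = 73 + ((15 + (-38 - 10))/(-29))*36 = 73 + ((15 - 48)*(-1/29))*36 = 73 - 33*(-1/29)*36 = 73 + (33/29)*36 = 73 + 1188/29 = 3305/29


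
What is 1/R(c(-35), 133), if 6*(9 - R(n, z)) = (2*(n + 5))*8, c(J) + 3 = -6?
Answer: 3/59 ≈ 0.050847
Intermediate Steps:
c(J) = -9 (c(J) = -3 - 6 = -9)
R(n, z) = -13/3 - 8*n/3 (R(n, z) = 9 - 2*(n + 5)*8/6 = 9 - 2*(5 + n)*8/6 = 9 - (10 + 2*n)*8/6 = 9 - (80 + 16*n)/6 = 9 + (-40/3 - 8*n/3) = -13/3 - 8*n/3)
1/R(c(-35), 133) = 1/(-13/3 - 8/3*(-9)) = 1/(-13/3 + 24) = 1/(59/3) = 3/59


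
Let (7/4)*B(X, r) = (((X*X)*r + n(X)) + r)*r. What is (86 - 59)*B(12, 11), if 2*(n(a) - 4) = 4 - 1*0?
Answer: 1901988/7 ≈ 2.7171e+5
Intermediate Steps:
n(a) = 6 (n(a) = 4 + (4 - 1*0)/2 = 4 + (4 + 0)/2 = 4 + (1/2)*4 = 4 + 2 = 6)
B(X, r) = 4*r*(6 + r + r*X**2)/7 (B(X, r) = 4*((((X*X)*r + 6) + r)*r)/7 = 4*(((X**2*r + 6) + r)*r)/7 = 4*(((r*X**2 + 6) + r)*r)/7 = 4*(((6 + r*X**2) + r)*r)/7 = 4*((6 + r + r*X**2)*r)/7 = 4*(r*(6 + r + r*X**2))/7 = 4*r*(6 + r + r*X**2)/7)
(86 - 59)*B(12, 11) = (86 - 59)*((4/7)*11*(6 + 11 + 11*12**2)) = 27*((4/7)*11*(6 + 11 + 11*144)) = 27*((4/7)*11*(6 + 11 + 1584)) = 27*((4/7)*11*1601) = 27*(70444/7) = 1901988/7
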